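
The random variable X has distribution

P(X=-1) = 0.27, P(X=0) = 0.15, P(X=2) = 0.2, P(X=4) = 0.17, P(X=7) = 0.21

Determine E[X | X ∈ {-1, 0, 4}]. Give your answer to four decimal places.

P(X ∈ {-1, 0, 4}) = 0.27 + 0.15 + 0.17 = 0.59.
E[X | X ∈ {-1, 0, 4}] = [(-1)·0.27 + 0·0.15 + 4·0.17] / 0.59
 = 0.41 / 0.59
 = 41/59

0.6949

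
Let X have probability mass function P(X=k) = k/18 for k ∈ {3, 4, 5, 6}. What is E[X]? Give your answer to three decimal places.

E[X] = Σ x·P(X=x)
 = 3·1/6 + 4·2/9 + 5·5/18 + 6·1/3
 = 1/2 + 8/9 + 25/18 + 2
 = 43/9

4.778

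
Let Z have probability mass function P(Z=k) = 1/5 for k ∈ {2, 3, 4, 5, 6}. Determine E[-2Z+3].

E[-2Z+3] = Σ (-2z+3)·P(Z=z)
 = (-1)·1/5 + (-3)·1/5 + (-5)·1/5 + (-7)·1/5 + (-9)·1/5
 = (-1/5) + (-3/5) + (-1) + (-7/5) + (-9/5)
 = -5

-5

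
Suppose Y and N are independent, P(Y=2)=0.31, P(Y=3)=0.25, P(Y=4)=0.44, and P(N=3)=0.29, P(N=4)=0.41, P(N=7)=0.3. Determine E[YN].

E[YN] = Σ_y Σ_n yn · P(Y=y)P(N=n)
 = 6·0.0899 + 8·0.1271 + 14·0.093 + 9·0.0725 + 12·0.1025 + 21·0.075 + 12·0.1276 + 16·0.1804 + 28·0.132
 = 0.5394 + 1.0168 + 1.302 + 0.6525 + 1.23 + 1.575 + 1.5312 + 2.8864 + 3.696
 = 14.4293

14.4293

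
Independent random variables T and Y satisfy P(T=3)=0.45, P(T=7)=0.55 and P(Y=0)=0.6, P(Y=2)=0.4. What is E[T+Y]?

6

E[T+Y] = Σ_t Σ_y (t+y) · P(T=t)P(Y=y)
 = 3·0.27 + 5·0.18 + 7·0.33 + 9·0.22
 = 0.81 + 0.9 + 2.31 + 1.98
 = 6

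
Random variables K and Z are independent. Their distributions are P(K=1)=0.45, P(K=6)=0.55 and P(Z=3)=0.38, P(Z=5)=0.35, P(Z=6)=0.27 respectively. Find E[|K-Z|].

2.399

E[|K-Z|] = Σ_k Σ_z |k-z| · P(K=k)P(Z=z)
 = 2·0.171 + 4·0.1575 + 5·0.1215 + 3·0.209 + 1·0.1925 + 0·0.1485
 = 0.342 + 0.63 + 0.6075 + 0.627 + 0.1925 + 0
 = 2.399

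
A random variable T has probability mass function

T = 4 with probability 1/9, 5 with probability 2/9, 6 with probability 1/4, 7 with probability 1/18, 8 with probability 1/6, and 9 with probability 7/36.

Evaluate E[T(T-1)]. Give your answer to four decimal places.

38.9444

E[T(T-1)] = Σ t(t-1)·P(T=t)
 = 12·1/9 + 20·2/9 + 30·1/4 + 42·1/18 + 56·1/6 + 72·7/36
 = 4/3 + 40/9 + 15/2 + 7/3 + 28/3 + 14
 = 701/18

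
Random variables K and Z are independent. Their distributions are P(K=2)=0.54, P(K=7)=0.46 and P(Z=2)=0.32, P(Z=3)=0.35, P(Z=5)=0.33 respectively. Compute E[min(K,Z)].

2.6164

E[min(K,Z)] = Σ_k Σ_z min(k,z) · P(K=k)P(Z=z)
 = 2·0.1728 + 2·0.189 + 2·0.1782 + 2·0.1472 + 3·0.161 + 5·0.1518
 = 0.3456 + 0.378 + 0.3564 + 0.2944 + 0.483 + 0.759
 = 2.6164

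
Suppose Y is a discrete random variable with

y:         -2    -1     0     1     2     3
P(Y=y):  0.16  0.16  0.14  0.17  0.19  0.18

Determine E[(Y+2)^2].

9.79

E[(Y+2)^2] = Σ (y+2)^2·P(Y=y)
 = 0·0.16 + 1·0.16 + 4·0.14 + 9·0.17 + 16·0.19 + 25·0.18
 = 0 + 0.16 + 0.56 + 1.53 + 3.04 + 4.5
 = 9.79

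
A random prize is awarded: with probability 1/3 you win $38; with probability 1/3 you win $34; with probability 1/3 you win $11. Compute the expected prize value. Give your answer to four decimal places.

E[payout] = 38·1/3 + 34·1/3 + 11·1/3
 = 38/3 + 34/3 + 11/3
 = 83/3

27.6667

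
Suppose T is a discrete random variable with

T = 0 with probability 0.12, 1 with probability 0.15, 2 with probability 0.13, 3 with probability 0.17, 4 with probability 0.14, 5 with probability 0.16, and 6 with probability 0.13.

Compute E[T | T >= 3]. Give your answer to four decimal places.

4.4167

P(T >= 3) = 0.17 + 0.14 + 0.16 + 0.13 = 0.6.
E[T | T >= 3] = [3·0.17 + 4·0.14 + 5·0.16 + 6·0.13] / 0.6
 = 2.65 / 0.6
 = 53/12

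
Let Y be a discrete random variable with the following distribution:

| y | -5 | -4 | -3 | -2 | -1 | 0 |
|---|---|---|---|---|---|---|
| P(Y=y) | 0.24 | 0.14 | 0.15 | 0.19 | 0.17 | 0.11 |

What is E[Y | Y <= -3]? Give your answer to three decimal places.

-4.170

P(Y <= -3) = 0.24 + 0.14 + 0.15 = 0.53.
E[Y | Y <= -3] = [(-5)·0.24 + (-4)·0.14 + (-3)·0.15] / 0.53
 = -2.21 / 0.53
 = -221/53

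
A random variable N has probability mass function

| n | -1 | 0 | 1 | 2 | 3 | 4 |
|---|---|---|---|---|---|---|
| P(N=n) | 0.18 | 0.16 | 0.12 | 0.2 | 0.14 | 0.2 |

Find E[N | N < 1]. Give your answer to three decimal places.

-0.529

P(N < 1) = 0.18 + 0.16 = 0.34.
E[N | N < 1] = [(-1)·0.18 + 0·0.16] / 0.34
 = -0.18 / 0.34
 = -9/17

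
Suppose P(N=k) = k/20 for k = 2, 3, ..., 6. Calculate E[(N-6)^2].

4

E[(N-6)^2] = Σ (n-6)^2·P(N=n)
 = 16·1/10 + 9·3/20 + 4·1/5 + 1·1/4 + 0·3/10
 = 8/5 + 27/20 + 4/5 + 1/4 + 0
 = 4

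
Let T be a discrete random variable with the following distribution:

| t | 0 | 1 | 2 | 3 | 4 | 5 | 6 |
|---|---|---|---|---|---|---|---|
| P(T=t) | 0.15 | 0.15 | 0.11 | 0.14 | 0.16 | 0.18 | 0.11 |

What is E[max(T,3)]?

E[max(T,3)] = Σ max(t,3)·P(T=t)
 = 3·0.15 + 3·0.15 + 3·0.11 + 3·0.14 + 4·0.16 + 5·0.18 + 6·0.11
 = 0.45 + 0.45 + 0.33 + 0.42 + 0.64 + 0.9 + 0.66
 = 3.85

3.85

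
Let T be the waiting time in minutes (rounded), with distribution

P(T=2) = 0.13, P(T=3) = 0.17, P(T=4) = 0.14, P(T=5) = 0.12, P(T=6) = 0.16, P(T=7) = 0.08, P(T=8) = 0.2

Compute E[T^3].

193.99

E[T^3] = Σ t^3·P(T=t)
 = 8·0.13 + 27·0.17 + 64·0.14 + 125·0.12 + 216·0.16 + 343·0.08 + 512·0.2
 = 1.04 + 4.59 + 8.96 + 15 + 34.56 + 27.44 + 102.4
 = 193.99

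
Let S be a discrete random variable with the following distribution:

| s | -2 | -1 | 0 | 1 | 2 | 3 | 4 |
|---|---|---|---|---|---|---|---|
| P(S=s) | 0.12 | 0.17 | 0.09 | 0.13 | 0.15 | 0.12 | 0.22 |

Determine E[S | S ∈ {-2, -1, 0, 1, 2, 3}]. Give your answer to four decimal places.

0.4872

P(S ∈ {-2, -1, 0, 1, 2, 3}) = 0.12 + 0.17 + 0.09 + 0.13 + 0.15 + 0.12 = 0.78.
E[S | S ∈ {-2, -1, 0, 1, 2, 3}] = [(-2)·0.12 + (-1)·0.17 + 0·0.09 + 1·0.13 + 2·0.15 + 3·0.12] / 0.78
 = 0.38 / 0.78
 = 19/39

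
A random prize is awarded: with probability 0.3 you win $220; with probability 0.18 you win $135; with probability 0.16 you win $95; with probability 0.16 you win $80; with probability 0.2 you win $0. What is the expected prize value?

118.3

E[payout] = 220·0.3 + 135·0.18 + 95·0.16 + 80·0.16 + 0·0.2
 = 66 + 24.3 + 15.2 + 12.8 + 0
 = 118.3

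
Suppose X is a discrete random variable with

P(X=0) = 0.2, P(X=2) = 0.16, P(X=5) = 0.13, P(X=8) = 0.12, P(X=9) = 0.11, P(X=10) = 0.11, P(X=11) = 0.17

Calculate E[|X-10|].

4.45

E[|X-10|] = Σ |x-10|·P(X=x)
 = 10·0.2 + 8·0.16 + 5·0.13 + 2·0.12 + 1·0.11 + 0·0.11 + 1·0.17
 = 2 + 1.28 + 0.65 + 0.24 + 0.11 + 0 + 0.17
 = 4.45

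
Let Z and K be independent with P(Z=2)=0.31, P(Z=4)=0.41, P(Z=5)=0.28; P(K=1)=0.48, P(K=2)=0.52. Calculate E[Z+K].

5.18

E[Z+K] = Σ_z Σ_k (z+k) · P(Z=z)P(K=k)
 = 3·0.1488 + 4·0.1612 + 5·0.1968 + 6·0.2132 + 6·0.1344 + 7·0.1456
 = 0.4464 + 0.6448 + 0.984 + 1.2792 + 0.8064 + 1.0192
 = 5.18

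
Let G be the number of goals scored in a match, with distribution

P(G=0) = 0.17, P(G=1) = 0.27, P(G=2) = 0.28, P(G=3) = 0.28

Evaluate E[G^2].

3.91

E[G^2] = Σ g^2·P(G=g)
 = 0·0.17 + 1·0.27 + 4·0.28 + 9·0.28
 = 0 + 0.27 + 1.12 + 2.52
 = 3.91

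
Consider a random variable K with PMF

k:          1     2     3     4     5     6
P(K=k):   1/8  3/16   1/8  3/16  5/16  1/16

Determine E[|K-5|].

E[|K-5|] = Σ |k-5|·P(K=k)
 = 4·1/8 + 3·3/16 + 2·1/8 + 1·3/16 + 0·5/16 + 1·1/16
 = 1/2 + 9/16 + 1/4 + 3/16 + 0 + 1/16
 = 25/16

1.5625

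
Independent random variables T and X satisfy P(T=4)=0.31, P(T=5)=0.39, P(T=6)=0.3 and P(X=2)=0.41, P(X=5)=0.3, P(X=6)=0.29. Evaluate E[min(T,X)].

E[min(T,X)] = Σ_t Σ_x min(t,x) · P(T=t)P(X=x)
 = 2·0.1271 + 4·0.093 + 4·0.0899 + 2·0.1599 + 5·0.117 + 5·0.1131 + 2·0.123 + 5·0.09 + 6·0.087
 = 0.2542 + 0.372 + 0.3596 + 0.3198 + 0.585 + 0.5655 + 0.246 + 0.45 + 0.522
 = 3.6741

3.6741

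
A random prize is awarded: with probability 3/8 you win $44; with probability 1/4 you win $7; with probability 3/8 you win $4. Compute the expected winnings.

E[payout] = 44·3/8 + 7·1/4 + 4·3/8
 = 33/2 + 7/4 + 3/2
 = 79/4

19.75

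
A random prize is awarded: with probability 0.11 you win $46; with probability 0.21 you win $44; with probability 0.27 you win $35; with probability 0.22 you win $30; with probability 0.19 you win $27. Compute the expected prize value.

E[payout] = 46·0.11 + 44·0.21 + 35·0.27 + 30·0.22 + 27·0.19
 = 5.06 + 9.24 + 9.45 + 6.6 + 5.13
 = 35.48

35.48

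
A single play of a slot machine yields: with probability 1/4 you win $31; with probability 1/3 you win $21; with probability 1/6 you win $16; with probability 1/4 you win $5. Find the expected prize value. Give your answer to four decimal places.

18.6667

E[payout] = 31·1/4 + 21·1/3 + 16·1/6 + 5·1/4
 = 31/4 + 7 + 8/3 + 5/4
 = 56/3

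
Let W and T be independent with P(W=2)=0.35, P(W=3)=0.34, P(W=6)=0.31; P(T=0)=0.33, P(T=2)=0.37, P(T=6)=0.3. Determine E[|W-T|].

E[|W-T|] = Σ_w Σ_t |w-t| · P(W=w)P(T=t)
 = 2·0.1155 + 0·0.1295 + 4·0.105 + 3·0.1122 + 1·0.1258 + 3·0.102 + 6·0.1023 + 4·0.1147 + 0·0.093
 = 0.231 + 0 + 0.42 + 0.3366 + 0.1258 + 0.306 + 0.6138 + 0.4588 + 0
 = 2.492

2.492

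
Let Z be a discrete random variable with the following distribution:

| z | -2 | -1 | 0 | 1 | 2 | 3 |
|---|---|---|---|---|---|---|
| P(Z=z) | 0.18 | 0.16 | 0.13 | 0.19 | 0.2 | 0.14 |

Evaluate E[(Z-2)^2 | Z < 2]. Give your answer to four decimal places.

7.6212

P(Z < 2) = 0.18 + 0.16 + 0.13 + 0.19 = 0.66.
E[(Z-2)^2 | Z < 2] = [16·0.18 + 9·0.16 + 4·0.13 + 1·0.19] / 0.66
 = 5.03 / 0.66
 = 503/66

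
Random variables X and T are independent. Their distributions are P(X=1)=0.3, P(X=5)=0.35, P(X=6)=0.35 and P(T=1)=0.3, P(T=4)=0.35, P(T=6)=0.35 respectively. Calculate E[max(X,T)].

E[max(X,T)] = Σ_x Σ_t max(x,t) · P(X=x)P(T=t)
 = 1·0.09 + 4·0.105 + 6·0.105 + 5·0.105 + 5·0.1225 + 6·0.1225 + 6·0.105 + 6·0.1225 + 6·0.1225
 = 0.09 + 0.42 + 0.63 + 0.525 + 0.6125 + 0.735 + 0.63 + 0.735 + 0.735
 = 5.1125

5.1125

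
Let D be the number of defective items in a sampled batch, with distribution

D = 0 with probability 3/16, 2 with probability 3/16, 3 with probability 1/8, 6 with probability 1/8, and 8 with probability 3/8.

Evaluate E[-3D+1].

E[-3D+1] = Σ (-3d+1)·P(D=d)
 = 1·3/16 + (-5)·3/16 + (-8)·1/8 + (-17)·1/8 + (-23)·3/8
 = 3/16 + (-15/16) + (-1) + (-17/8) + (-69/8)
 = -25/2

-12.5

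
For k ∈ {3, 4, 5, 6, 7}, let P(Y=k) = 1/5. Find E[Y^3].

155

E[Y^3] = Σ y^3·P(Y=y)
 = 27·1/5 + 64·1/5 + 125·1/5 + 216·1/5 + 343·1/5
 = 27/5 + 64/5 + 25 + 216/5 + 343/5
 = 155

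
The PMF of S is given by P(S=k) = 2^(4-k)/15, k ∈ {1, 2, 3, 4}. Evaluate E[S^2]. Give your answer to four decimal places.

3.8667

E[S^2] = Σ s^2·P(S=s)
 = 1·8/15 + 4·4/15 + 9·2/15 + 16·1/15
 = 8/15 + 16/15 + 6/5 + 16/15
 = 58/15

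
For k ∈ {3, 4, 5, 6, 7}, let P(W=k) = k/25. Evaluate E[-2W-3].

E[-2W-3] = Σ (-2w-3)·P(W=w)
 = (-9)·3/25 + (-11)·4/25 + (-13)·1/5 + (-15)·6/25 + (-17)·7/25
 = (-27/25) + (-44/25) + (-13/5) + (-18/5) + (-119/25)
 = -69/5

-13.8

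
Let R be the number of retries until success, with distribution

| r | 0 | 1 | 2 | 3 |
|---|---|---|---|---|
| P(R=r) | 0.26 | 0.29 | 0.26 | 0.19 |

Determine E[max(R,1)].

E[max(R,1)] = Σ max(r,1)·P(R=r)
 = 1·0.26 + 1·0.29 + 2·0.26 + 3·0.19
 = 0.26 + 0.29 + 0.52 + 0.57
 = 1.64

1.64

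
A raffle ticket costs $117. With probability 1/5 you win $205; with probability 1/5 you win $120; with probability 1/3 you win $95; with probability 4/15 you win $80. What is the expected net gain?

1

E[payout] = 205·1/5 + 120·1/5 + 95·1/3 + 80·4/15
 = 41 + 24 + 95/3 + 64/3
 = 118
Net = 118 - 117 = 1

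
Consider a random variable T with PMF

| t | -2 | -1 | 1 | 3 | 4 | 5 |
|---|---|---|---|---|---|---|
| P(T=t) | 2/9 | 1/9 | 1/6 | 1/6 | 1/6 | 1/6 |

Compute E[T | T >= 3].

P(T >= 3) = 1/6 + 1/6 + 1/6 = 1/2.
E[T | T >= 3] = [3·1/6 + 4·1/6 + 5·1/6] / (1/2)
 = 2 / (1/2)
 = 4

4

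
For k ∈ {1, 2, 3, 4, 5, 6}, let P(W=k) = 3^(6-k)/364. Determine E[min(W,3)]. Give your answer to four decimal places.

1.4423

E[min(W,3)] = Σ min(w,3)·P(W=w)
 = 1·243/364 + 2·81/364 + 3·27/364 + 3·9/364 + 3·3/364 + 3·1/364
 = 243/364 + 81/182 + 81/364 + 27/364 + 9/364 + 3/364
 = 75/52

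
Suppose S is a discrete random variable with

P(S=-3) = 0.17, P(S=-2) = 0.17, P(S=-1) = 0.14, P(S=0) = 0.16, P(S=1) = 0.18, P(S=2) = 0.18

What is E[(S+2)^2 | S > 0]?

12.5

P(S > 0) = 0.18 + 0.18 = 0.36.
E[(S+2)^2 | S > 0] = [9·0.18 + 16·0.18] / 0.36
 = 4.5 / 0.36
 = 25/2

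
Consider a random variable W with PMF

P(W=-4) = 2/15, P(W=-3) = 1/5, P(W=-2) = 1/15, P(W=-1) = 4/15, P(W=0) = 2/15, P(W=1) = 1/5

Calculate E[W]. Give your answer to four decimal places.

E[W] = Σ w·P(W=w)
 = (-4)·2/15 + (-3)·1/5 + (-2)·1/15 + (-1)·4/15 + 0·2/15 + 1·1/5
 = (-8/15) + (-3/5) + (-2/15) + (-4/15) + 0 + 1/5
 = -4/3

-1.3333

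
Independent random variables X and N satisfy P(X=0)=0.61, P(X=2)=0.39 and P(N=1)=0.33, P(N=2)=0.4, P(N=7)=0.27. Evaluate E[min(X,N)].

0.6513

E[min(X,N)] = Σ_x Σ_n min(x,n) · P(X=x)P(N=n)
 = 0·0.2013 + 0·0.244 + 0·0.1647 + 1·0.1287 + 2·0.156 + 2·0.1053
 = 0 + 0 + 0 + 0.1287 + 0.312 + 0.2106
 = 0.6513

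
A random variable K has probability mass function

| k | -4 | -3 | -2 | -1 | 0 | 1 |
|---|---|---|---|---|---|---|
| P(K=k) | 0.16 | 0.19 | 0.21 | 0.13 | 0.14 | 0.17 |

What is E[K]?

E[K] = Σ k·P(K=k)
 = (-4)·0.16 + (-3)·0.19 + (-2)·0.21 + (-1)·0.13 + 0·0.14 + 1·0.17
 = (-0.64) + (-0.57) + (-0.42) + (-0.13) + 0 + 0.17
 = -1.59

-1.59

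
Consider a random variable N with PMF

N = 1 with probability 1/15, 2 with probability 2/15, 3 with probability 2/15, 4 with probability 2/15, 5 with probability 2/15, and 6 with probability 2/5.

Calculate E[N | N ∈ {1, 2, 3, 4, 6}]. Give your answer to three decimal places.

P(N ∈ {1, 2, 3, 4, 6}) = 1/15 + 2/15 + 2/15 + 2/15 + 2/5 = 13/15.
E[N | N ∈ {1, 2, 3, 4, 6}] = [1·1/15 + 2·2/15 + 3·2/15 + 4·2/15 + 6·2/5] / (13/15)
 = 11/3 / (13/15)
 = 55/13

4.231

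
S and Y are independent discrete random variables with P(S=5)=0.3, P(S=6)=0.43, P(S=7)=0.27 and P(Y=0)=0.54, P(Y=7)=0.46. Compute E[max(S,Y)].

E[max(S,Y)] = Σ_s Σ_y max(s,y) · P(S=s)P(Y=y)
 = 5·0.162 + 7·0.138 + 6·0.2322 + 7·0.1978 + 7·0.1458 + 7·0.1242
 = 0.81 + 0.966 + 1.3932 + 1.3846 + 1.0206 + 0.8694
 = 6.4438

6.4438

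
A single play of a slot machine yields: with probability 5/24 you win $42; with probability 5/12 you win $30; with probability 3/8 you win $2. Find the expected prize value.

E[payout] = 42·5/24 + 30·5/12 + 2·3/8
 = 35/4 + 25/2 + 3/4
 = 22

22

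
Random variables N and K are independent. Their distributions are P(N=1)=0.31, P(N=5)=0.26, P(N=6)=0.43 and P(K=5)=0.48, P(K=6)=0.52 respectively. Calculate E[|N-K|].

1.7428

E[|N-K|] = Σ_n Σ_k |n-k| · P(N=n)P(K=k)
 = 4·0.1488 + 5·0.1612 + 0·0.1248 + 1·0.1352 + 1·0.2064 + 0·0.2236
 = 0.5952 + 0.806 + 0 + 0.1352 + 0.2064 + 0
 = 1.7428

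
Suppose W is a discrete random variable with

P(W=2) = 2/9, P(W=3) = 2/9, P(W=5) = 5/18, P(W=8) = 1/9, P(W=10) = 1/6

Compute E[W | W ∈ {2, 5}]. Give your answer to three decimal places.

3.667

P(W ∈ {2, 5}) = 2/9 + 5/18 = 1/2.
E[W | W ∈ {2, 5}] = [2·2/9 + 5·5/18] / (1/2)
 = 11/6 / (1/2)
 = 11/3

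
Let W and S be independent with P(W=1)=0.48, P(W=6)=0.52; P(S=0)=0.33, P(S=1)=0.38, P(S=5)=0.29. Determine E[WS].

E[WS] = Σ_w Σ_s ws · P(W=w)P(S=s)
 = 0·0.1584 + 1·0.1824 + 5·0.1392 + 0·0.1716 + 6·0.1976 + 30·0.1508
 = 0 + 0.1824 + 0.696 + 0 + 1.1856 + 4.524
 = 6.588

6.588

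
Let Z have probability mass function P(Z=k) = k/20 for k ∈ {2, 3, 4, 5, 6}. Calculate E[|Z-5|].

E[|Z-5|] = Σ |z-5|·P(Z=z)
 = 3·1/10 + 2·3/20 + 1·1/5 + 0·1/4 + 1·3/10
 = 3/10 + 3/10 + 1/5 + 0 + 3/10
 = 11/10

1.1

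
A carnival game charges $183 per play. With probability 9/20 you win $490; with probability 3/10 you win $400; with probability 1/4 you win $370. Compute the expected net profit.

E[payout] = 490·9/20 + 400·3/10 + 370·1/4
 = 441/2 + 120 + 185/2
 = 433
Net = 433 - 183 = 250

250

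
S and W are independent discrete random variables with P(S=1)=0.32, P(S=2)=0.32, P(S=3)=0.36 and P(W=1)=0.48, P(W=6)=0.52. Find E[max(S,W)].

E[max(S,W)] = Σ_s Σ_w max(s,w) · P(S=s)P(W=w)
 = 1·0.1536 + 6·0.1664 + 2·0.1536 + 6·0.1664 + 3·0.1728 + 6·0.1872
 = 0.1536 + 0.9984 + 0.3072 + 0.9984 + 0.5184 + 1.1232
 = 4.0992

4.0992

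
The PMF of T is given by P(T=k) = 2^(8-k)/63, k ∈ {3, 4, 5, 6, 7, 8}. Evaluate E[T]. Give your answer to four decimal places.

3.9048

E[T] = Σ t·P(T=t)
 = 3·32/63 + 4·16/63 + 5·8/63 + 6·4/63 + 7·2/63 + 8·1/63
 = 32/21 + 64/63 + 40/63 + 8/21 + 2/9 + 8/63
 = 82/21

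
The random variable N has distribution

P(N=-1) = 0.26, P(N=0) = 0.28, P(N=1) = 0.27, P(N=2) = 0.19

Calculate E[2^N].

E[2^N] = Σ 2^n·P(N=n)
 = 0.5·0.26 + 1·0.28 + 2·0.27 + 4·0.19
 = 0.13 + 0.28 + 0.54 + 0.76
 = 1.71

1.71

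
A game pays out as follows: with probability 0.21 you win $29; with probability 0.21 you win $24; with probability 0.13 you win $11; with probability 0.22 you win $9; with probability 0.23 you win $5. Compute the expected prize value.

E[payout] = 29·0.21 + 24·0.21 + 11·0.13 + 9·0.22 + 5·0.23
 = 6.09 + 5.04 + 1.43 + 1.98 + 1.15
 = 15.69

15.69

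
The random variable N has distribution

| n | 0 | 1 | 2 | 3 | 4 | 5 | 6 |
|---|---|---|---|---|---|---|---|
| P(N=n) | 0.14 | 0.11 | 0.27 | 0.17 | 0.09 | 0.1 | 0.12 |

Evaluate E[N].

E[N] = Σ n·P(N=n)
 = 0·0.14 + 1·0.11 + 2·0.27 + 3·0.17 + 4·0.09 + 5·0.1 + 6·0.12
 = 0 + 0.11 + 0.54 + 0.51 + 0.36 + 0.5 + 0.72
 = 2.74

2.74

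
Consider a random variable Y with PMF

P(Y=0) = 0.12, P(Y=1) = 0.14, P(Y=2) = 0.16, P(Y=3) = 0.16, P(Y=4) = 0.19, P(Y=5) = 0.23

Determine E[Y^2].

E[Y^2] = Σ y^2·P(Y=y)
 = 0·0.12 + 1·0.14 + 4·0.16 + 9·0.16 + 16·0.19 + 25·0.23
 = 0 + 0.14 + 0.64 + 1.44 + 3.04 + 5.75
 = 11.01

11.01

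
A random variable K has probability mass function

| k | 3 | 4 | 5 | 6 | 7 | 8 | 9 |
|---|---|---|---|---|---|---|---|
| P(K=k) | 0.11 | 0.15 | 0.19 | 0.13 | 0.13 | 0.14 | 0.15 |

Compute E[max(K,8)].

E[max(K,8)] = Σ max(k,8)·P(K=k)
 = 8·0.11 + 8·0.15 + 8·0.19 + 8·0.13 + 8·0.13 + 8·0.14 + 9·0.15
 = 0.88 + 1.2 + 1.52 + 1.04 + 1.04 + 1.12 + 1.35
 = 8.15

8.15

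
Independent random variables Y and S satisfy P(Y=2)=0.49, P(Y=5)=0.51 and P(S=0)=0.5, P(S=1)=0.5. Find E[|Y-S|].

3.03

E[|Y-S|] = Σ_y Σ_s |y-s| · P(Y=y)P(S=s)
 = 2·0.245 + 1·0.245 + 5·0.255 + 4·0.255
 = 0.49 + 0.245 + 1.275 + 1.02
 = 3.03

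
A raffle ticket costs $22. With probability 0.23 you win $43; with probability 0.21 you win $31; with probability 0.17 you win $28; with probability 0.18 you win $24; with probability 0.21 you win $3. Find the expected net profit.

E[payout] = 43·0.23 + 31·0.21 + 28·0.17 + 24·0.18 + 3·0.21
 = 9.89 + 6.51 + 4.76 + 4.32 + 0.63
 = 26.11
Net = 26.11 - 22 = 4.11

4.11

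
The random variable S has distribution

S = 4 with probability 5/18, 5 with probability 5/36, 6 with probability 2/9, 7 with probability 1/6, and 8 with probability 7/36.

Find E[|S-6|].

E[|S-6|] = Σ |s-6|·P(S=s)
 = 2·5/18 + 1·5/36 + 0·2/9 + 1·1/6 + 2·7/36
 = 5/9 + 5/36 + 0 + 1/6 + 7/18
 = 5/4

1.25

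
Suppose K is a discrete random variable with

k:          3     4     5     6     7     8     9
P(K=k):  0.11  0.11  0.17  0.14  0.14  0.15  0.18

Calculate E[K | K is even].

6.2

P(K is even) = 0.11 + 0.14 + 0.15 = 0.4.
E[K | K is even] = [4·0.11 + 6·0.14 + 8·0.15] / 0.4
 = 2.48 / 0.4
 = 31/5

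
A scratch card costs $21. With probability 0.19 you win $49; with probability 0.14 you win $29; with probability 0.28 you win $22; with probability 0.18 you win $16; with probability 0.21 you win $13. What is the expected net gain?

4.14

E[payout] = 49·0.19 + 29·0.14 + 22·0.28 + 16·0.18 + 13·0.21
 = 9.31 + 4.06 + 6.16 + 2.88 + 2.73
 = 25.14
Net = 25.14 - 21 = 4.14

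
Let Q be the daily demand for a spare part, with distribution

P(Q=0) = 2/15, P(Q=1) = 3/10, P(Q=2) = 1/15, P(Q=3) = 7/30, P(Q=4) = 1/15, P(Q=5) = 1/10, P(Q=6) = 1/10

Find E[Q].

E[Q] = Σ q·P(Q=q)
 = 0·2/15 + 1·3/10 + 2·1/15 + 3·7/30 + 4·1/15 + 5·1/10 + 6·1/10
 = 0 + 3/10 + 2/15 + 7/10 + 4/15 + 1/2 + 3/5
 = 5/2

2.5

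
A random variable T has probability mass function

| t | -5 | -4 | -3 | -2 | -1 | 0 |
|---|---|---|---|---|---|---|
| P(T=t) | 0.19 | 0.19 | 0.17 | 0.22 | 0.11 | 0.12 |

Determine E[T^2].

E[T^2] = Σ t^2·P(T=t)
 = 25·0.19 + 16·0.19 + 9·0.17 + 4·0.22 + 1·0.11 + 0·0.12
 = 4.75 + 3.04 + 1.53 + 0.88 + 0.11 + 0
 = 10.31

10.31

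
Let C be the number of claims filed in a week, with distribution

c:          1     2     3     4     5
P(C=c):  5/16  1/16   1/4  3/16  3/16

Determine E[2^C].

E[2^C] = Σ 2^c·P(C=c)
 = 2·5/16 + 4·1/16 + 8·1/4 + 16·3/16 + 32·3/16
 = 5/8 + 1/4 + 2 + 3 + 6
 = 95/8

11.875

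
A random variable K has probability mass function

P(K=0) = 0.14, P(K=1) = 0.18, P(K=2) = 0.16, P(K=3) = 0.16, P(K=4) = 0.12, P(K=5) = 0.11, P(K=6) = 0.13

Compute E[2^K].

16.18

E[2^K] = Σ 2^k·P(K=k)
 = 1·0.14 + 2·0.18 + 4·0.16 + 8·0.16 + 16·0.12 + 32·0.11 + 64·0.13
 = 0.14 + 0.36 + 0.64 + 1.28 + 1.92 + 3.52 + 8.32
 = 16.18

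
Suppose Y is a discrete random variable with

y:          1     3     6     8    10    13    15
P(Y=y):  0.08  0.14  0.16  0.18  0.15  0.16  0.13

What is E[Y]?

8.43

E[Y] = Σ y·P(Y=y)
 = 1·0.08 + 3·0.14 + 6·0.16 + 8·0.18 + 10·0.15 + 13·0.16 + 15·0.13
 = 0.08 + 0.42 + 0.96 + 1.44 + 1.5 + 2.08 + 1.95
 = 8.43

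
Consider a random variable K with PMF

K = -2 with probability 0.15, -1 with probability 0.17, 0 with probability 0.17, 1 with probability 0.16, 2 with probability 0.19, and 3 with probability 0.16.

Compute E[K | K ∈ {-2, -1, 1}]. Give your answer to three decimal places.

-0.646

P(K ∈ {-2, -1, 1}) = 0.15 + 0.17 + 0.16 = 0.48.
E[K | K ∈ {-2, -1, 1}] = [(-2)·0.15 + (-1)·0.17 + 1·0.16] / 0.48
 = -0.31 / 0.48
 = -31/48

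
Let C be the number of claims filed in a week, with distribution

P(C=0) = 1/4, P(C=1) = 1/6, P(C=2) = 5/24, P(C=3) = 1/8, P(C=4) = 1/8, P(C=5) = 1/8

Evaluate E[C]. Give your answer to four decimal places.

2.0833

E[C] = Σ c·P(C=c)
 = 0·1/4 + 1·1/6 + 2·5/24 + 3·1/8 + 4·1/8 + 5·1/8
 = 0 + 1/6 + 5/12 + 3/8 + 1/2 + 5/8
 = 25/12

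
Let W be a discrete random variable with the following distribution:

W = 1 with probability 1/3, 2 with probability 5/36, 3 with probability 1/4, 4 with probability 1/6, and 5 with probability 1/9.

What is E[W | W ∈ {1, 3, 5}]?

P(W ∈ {1, 3, 5}) = 1/3 + 1/4 + 1/9 = 25/36.
E[W | W ∈ {1, 3, 5}] = [1·1/3 + 3·1/4 + 5·1/9] / (25/36)
 = 59/36 / (25/36)
 = 59/25

2.36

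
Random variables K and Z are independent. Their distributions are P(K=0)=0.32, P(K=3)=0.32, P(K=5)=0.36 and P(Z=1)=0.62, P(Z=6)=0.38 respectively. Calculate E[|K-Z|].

2.7192

E[|K-Z|] = Σ_k Σ_z |k-z| · P(K=k)P(Z=z)
 = 1·0.1984 + 6·0.1216 + 2·0.1984 + 3·0.1216 + 4·0.2232 + 1·0.1368
 = 0.1984 + 0.7296 + 0.3968 + 0.3648 + 0.8928 + 0.1368
 = 2.7192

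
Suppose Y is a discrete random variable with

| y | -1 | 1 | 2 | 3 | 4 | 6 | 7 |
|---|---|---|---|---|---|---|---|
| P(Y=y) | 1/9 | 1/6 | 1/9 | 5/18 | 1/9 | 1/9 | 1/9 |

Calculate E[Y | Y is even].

4

P(Y is even) = 1/9 + 1/9 + 1/9 = 1/3.
E[Y | Y is even] = [2·1/9 + 4·1/9 + 6·1/9] / (1/3)
 = 4/3 / (1/3)
 = 4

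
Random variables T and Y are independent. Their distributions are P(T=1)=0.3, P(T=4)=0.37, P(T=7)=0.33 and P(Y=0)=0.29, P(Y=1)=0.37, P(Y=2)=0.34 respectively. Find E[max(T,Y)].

E[max(T,Y)] = Σ_t Σ_y max(t,y) · P(T=t)P(Y=y)
 = 1·0.087 + 1·0.111 + 2·0.102 + 4·0.1073 + 4·0.1369 + 4·0.1258 + 7·0.0957 + 7·0.1221 + 7·0.1122
 = 0.087 + 0.111 + 0.204 + 0.4292 + 0.5476 + 0.5032 + 0.6699 + 0.8547 + 0.7854
 = 4.192

4.192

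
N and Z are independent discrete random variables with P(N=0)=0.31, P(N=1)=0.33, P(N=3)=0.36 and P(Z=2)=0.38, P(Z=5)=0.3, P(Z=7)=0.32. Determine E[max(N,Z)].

4.6368

E[max(N,Z)] = Σ_n Σ_z max(n,z) · P(N=n)P(Z=z)
 = 2·0.1178 + 5·0.093 + 7·0.0992 + 2·0.1254 + 5·0.099 + 7·0.1056 + 3·0.1368 + 5·0.108 + 7·0.1152
 = 0.2356 + 0.465 + 0.6944 + 0.2508 + 0.495 + 0.7392 + 0.4104 + 0.54 + 0.8064
 = 4.6368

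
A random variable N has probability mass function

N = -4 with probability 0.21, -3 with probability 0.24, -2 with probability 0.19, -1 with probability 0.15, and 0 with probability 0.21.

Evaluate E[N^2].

6.43

E[N^2] = Σ n^2·P(N=n)
 = 16·0.21 + 9·0.24 + 4·0.19 + 1·0.15 + 0·0.21
 = 3.36 + 2.16 + 0.76 + 0.15 + 0
 = 6.43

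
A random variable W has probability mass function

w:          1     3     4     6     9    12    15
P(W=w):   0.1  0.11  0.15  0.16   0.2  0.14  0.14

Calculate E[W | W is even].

7.2

P(W is even) = 0.15 + 0.16 + 0.14 = 0.45.
E[W | W is even] = [4·0.15 + 6·0.16 + 12·0.14] / 0.45
 = 3.24 / 0.45
 = 36/5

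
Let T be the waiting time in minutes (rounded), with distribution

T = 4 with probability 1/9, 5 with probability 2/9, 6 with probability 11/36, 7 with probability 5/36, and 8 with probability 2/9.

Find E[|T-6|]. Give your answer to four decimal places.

1.0278

E[|T-6|] = Σ |t-6|·P(T=t)
 = 2·1/9 + 1·2/9 + 0·11/36 + 1·5/36 + 2·2/9
 = 2/9 + 2/9 + 0 + 5/36 + 4/9
 = 37/36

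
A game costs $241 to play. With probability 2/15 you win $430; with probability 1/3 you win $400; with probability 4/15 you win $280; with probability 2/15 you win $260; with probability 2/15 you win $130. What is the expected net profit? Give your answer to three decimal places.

E[payout] = 430·2/15 + 400·1/3 + 280·4/15 + 260·2/15 + 130·2/15
 = 172/3 + 400/3 + 224/3 + 104/3 + 52/3
 = 952/3
Net = 952/3 - 241 = 229/3

76.333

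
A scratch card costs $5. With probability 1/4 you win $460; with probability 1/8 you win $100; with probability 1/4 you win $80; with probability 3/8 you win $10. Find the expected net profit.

146.25

E[payout] = 460·1/4 + 100·1/8 + 80·1/4 + 10·3/8
 = 115 + 25/2 + 20 + 15/4
 = 605/4
Net = 605/4 - 5 = 585/4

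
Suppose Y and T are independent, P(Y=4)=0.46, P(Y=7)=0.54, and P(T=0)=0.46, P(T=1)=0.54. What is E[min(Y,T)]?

0.54

E[min(Y,T)] = Σ_y Σ_t min(y,t) · P(Y=y)P(T=t)
 = 0·0.2116 + 1·0.2484 + 0·0.2484 + 1·0.2916
 = 0 + 0.2484 + 0 + 0.2916
 = 0.54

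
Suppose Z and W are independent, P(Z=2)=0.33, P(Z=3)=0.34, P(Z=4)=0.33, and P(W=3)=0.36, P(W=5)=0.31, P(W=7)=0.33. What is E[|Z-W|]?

2.1776

E[|Z-W|] = Σ_z Σ_w |z-w| · P(Z=z)P(W=w)
 = 1·0.1188 + 3·0.1023 + 5·0.1089 + 0·0.1224 + 2·0.1054 + 4·0.1122 + 1·0.1188 + 1·0.1023 + 3·0.1089
 = 0.1188 + 0.3069 + 0.5445 + 0 + 0.2108 + 0.4488 + 0.1188 + 0.1023 + 0.3267
 = 2.1776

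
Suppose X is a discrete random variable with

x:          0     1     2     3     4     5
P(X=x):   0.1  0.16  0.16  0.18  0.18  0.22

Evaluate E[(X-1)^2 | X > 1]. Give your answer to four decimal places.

P(X > 1) = 0.16 + 0.18 + 0.18 + 0.22 = 0.74.
E[(X-1)^2 | X > 1] = [1·0.16 + 4·0.18 + 9·0.18 + 16·0.22] / 0.74
 = 6.02 / 0.74
 = 301/37

8.1351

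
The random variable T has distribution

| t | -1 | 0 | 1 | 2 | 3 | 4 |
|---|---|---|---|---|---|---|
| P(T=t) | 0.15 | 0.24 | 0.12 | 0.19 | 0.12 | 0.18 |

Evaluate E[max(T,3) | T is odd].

3

P(T is odd) = 0.15 + 0.12 + 0.12 = 0.39.
E[max(T,3) | T is odd] = [3·0.15 + 3·0.12 + 3·0.12] / 0.39
 = 1.17 / 0.39
 = 3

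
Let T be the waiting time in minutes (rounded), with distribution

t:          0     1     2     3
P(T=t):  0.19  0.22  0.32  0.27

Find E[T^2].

3.93

E[T^2] = Σ t^2·P(T=t)
 = 0·0.19 + 1·0.22 + 4·0.32 + 9·0.27
 = 0 + 0.22 + 1.28 + 2.43
 = 3.93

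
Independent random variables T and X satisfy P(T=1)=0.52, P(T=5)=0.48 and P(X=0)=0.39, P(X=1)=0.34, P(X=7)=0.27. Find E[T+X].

5.15

E[T+X] = Σ_t Σ_x (t+x) · P(T=t)P(X=x)
 = 1·0.2028 + 2·0.1768 + 8·0.1404 + 5·0.1872 + 6·0.1632 + 12·0.1296
 = 0.2028 + 0.3536 + 1.1232 + 0.936 + 0.9792 + 1.5552
 = 5.15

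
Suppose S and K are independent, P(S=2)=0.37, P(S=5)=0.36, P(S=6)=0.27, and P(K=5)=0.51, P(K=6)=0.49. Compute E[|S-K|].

1.6054

E[|S-K|] = Σ_s Σ_k |s-k| · P(S=s)P(K=k)
 = 3·0.1887 + 4·0.1813 + 0·0.1836 + 1·0.1764 + 1·0.1377 + 0·0.1323
 = 0.5661 + 0.7252 + 0 + 0.1764 + 0.1377 + 0
 = 1.6054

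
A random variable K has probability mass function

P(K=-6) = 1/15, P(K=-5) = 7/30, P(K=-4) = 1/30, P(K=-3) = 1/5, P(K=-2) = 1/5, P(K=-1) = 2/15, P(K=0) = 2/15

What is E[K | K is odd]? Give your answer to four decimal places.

P(K is odd) = 7/30 + 1/5 + 2/15 = 17/30.
E[K | K is odd] = [(-5)·7/30 + (-3)·1/5 + (-1)·2/15] / (17/30)
 = -19/10 / (17/30)
 = -57/17

-3.3529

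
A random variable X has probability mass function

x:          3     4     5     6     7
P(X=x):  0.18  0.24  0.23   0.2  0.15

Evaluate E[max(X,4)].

E[max(X,4)] = Σ max(x,4)·P(X=x)
 = 4·0.18 + 4·0.24 + 5·0.23 + 6·0.2 + 7·0.15
 = 0.72 + 0.96 + 1.15 + 1.2 + 1.05
 = 5.08

5.08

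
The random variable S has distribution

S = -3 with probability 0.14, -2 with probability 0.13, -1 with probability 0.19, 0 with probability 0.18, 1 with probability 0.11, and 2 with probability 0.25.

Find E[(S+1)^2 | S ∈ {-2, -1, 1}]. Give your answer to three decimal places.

1.326

P(S ∈ {-2, -1, 1}) = 0.13 + 0.19 + 0.11 = 0.43.
E[(S+1)^2 | S ∈ {-2, -1, 1}] = [1·0.13 + 0·0.19 + 4·0.11] / 0.43
 = 0.57 / 0.43
 = 57/43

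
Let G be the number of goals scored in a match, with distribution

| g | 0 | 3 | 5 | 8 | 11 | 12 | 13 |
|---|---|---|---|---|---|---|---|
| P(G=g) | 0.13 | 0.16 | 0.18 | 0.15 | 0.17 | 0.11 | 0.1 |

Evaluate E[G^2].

E[G^2] = Σ g^2·P(G=g)
 = 0·0.13 + 9·0.16 + 25·0.18 + 64·0.15 + 121·0.17 + 144·0.11 + 169·0.1
 = 0 + 1.44 + 4.5 + 9.6 + 20.57 + 15.84 + 16.9
 = 68.85

68.85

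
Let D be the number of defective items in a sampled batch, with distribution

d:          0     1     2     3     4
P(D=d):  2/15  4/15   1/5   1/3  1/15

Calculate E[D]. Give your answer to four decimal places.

1.9333

E[D] = Σ d·P(D=d)
 = 0·2/15 + 1·4/15 + 2·1/5 + 3·1/3 + 4·1/15
 = 0 + 4/15 + 2/5 + 1 + 4/15
 = 29/15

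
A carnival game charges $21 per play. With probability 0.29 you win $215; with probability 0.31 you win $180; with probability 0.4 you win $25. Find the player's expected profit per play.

E[payout] = 215·0.29 + 180·0.31 + 25·0.4
 = 62.35 + 55.8 + 10
 = 128.15
Net = 128.15 - 21 = 107.15

107.15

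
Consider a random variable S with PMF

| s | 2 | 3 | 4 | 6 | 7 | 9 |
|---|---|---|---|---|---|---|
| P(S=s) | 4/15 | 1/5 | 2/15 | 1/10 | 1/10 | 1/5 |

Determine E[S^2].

E[S^2] = Σ s^2·P(S=s)
 = 4·4/15 + 9·1/5 + 16·2/15 + 36·1/10 + 49·1/10 + 81·1/5
 = 16/15 + 9/5 + 32/15 + 18/5 + 49/10 + 81/5
 = 297/10

29.7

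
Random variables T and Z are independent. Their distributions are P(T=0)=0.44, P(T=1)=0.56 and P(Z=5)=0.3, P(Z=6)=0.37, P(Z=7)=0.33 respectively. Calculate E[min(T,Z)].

0.56

E[min(T,Z)] = Σ_t Σ_z min(t,z) · P(T=t)P(Z=z)
 = 0·0.132 + 0·0.1628 + 0·0.1452 + 1·0.168 + 1·0.2072 + 1·0.1848
 = 0 + 0 + 0 + 0.168 + 0.2072 + 0.1848
 = 0.56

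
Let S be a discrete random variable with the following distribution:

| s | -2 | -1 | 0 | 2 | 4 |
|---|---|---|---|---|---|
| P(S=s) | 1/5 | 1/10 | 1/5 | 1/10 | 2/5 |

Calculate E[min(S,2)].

0.5

E[min(S,2)] = Σ min(s,2)·P(S=s)
 = (-2)·1/5 + (-1)·1/10 + 0·1/5 + 2·1/10 + 2·2/5
 = (-2/5) + (-1/10) + 0 + 1/5 + 4/5
 = 1/2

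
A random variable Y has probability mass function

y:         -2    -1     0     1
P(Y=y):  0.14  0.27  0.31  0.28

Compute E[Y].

E[Y] = Σ y·P(Y=y)
 = (-2)·0.14 + (-1)·0.27 + 0·0.31 + 1·0.28
 = (-0.28) + (-0.27) + 0 + 0.28
 = -0.27

-0.27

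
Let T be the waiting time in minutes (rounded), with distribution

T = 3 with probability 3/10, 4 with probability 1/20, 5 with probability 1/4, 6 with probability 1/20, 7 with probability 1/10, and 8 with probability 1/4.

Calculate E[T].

5.35

E[T] = Σ t·P(T=t)
 = 3·3/10 + 4·1/20 + 5·1/4 + 6·1/20 + 7·1/10 + 8·1/4
 = 9/10 + 1/5 + 5/4 + 3/10 + 7/10 + 2
 = 107/20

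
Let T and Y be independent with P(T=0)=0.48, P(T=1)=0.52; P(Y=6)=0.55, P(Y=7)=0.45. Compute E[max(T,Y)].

6.45

E[max(T,Y)] = Σ_t Σ_y max(t,y) · P(T=t)P(Y=y)
 = 6·0.264 + 7·0.216 + 6·0.286 + 7·0.234
 = 1.584 + 1.512 + 1.716 + 1.638
 = 6.45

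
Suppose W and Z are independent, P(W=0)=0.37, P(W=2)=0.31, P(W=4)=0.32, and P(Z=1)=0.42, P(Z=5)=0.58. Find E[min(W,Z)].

E[min(W,Z)] = Σ_w Σ_z min(w,z) · P(W=w)P(Z=z)
 = 0·0.1554 + 0·0.2146 + 1·0.1302 + 2·0.1798 + 1·0.1344 + 4·0.1856
 = 0 + 0 + 0.1302 + 0.3596 + 0.1344 + 0.7424
 = 1.3666

1.3666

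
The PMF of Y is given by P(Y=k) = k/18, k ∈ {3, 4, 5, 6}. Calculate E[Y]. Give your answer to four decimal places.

4.7778

E[Y] = Σ y·P(Y=y)
 = 3·1/6 + 4·2/9 + 5·5/18 + 6·1/3
 = 1/2 + 8/9 + 25/18 + 2
 = 43/9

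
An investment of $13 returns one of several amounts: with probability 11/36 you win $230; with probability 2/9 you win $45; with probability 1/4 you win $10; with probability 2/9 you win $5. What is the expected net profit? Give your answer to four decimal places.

E[payout] = 230·11/36 + 45·2/9 + 10·1/4 + 5·2/9
 = 1265/18 + 10 + 5/2 + 10/9
 = 755/9
Net = 755/9 - 13 = 638/9

70.8889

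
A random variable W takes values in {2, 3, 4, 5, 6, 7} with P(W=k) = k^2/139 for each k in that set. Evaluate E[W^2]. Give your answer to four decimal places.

33.6331

E[W^2] = Σ w^2·P(W=w)
 = 4·4/139 + 9·9/139 + 16·16/139 + 25·25/139 + 36·36/139 + 49·49/139
 = 16/139 + 81/139 + 256/139 + 625/139 + 1296/139 + 2401/139
 = 4675/139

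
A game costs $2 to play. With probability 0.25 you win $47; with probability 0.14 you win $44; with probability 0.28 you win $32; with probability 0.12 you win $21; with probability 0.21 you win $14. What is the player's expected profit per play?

30.33

E[payout] = 47·0.25 + 44·0.14 + 32·0.28 + 21·0.12 + 14·0.21
 = 11.75 + 6.16 + 8.96 + 2.52 + 2.94
 = 32.33
Net = 32.33 - 2 = 30.33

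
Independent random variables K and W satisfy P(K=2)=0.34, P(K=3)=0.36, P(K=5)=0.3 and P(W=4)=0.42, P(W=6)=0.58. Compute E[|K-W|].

2.152

E[|K-W|] = Σ_k Σ_w |k-w| · P(K=k)P(W=w)
 = 2·0.1428 + 4·0.1972 + 1·0.1512 + 3·0.2088 + 1·0.126 + 1·0.174
 = 0.2856 + 0.7888 + 0.1512 + 0.6264 + 0.126 + 0.174
 = 2.152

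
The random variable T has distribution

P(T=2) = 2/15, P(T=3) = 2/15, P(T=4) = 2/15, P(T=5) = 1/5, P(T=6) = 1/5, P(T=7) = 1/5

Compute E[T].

E[T] = Σ t·P(T=t)
 = 2·2/15 + 3·2/15 + 4·2/15 + 5·1/5 + 6·1/5 + 7·1/5
 = 4/15 + 2/5 + 8/15 + 1 + 6/5 + 7/5
 = 24/5

4.8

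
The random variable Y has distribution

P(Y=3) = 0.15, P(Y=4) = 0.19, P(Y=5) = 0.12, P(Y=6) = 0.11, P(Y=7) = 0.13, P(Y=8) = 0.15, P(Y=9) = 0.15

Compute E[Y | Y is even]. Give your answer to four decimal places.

5.8222

P(Y is even) = 0.19 + 0.11 + 0.15 = 0.45.
E[Y | Y is even] = [4·0.19 + 6·0.11 + 8·0.15] / 0.45
 = 2.62 / 0.45
 = 262/45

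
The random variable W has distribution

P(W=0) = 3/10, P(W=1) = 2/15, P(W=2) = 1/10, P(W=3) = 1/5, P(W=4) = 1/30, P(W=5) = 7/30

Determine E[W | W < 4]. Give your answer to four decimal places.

P(W < 4) = 3/10 + 2/15 + 1/10 + 1/5 = 11/15.
E[W | W < 4] = [0·3/10 + 1·2/15 + 2·1/10 + 3·1/5] / (11/15)
 = 14/15 / (11/15)
 = 14/11

1.2727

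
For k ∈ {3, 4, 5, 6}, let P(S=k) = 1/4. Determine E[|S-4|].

1

E[|S-4|] = Σ |s-4|·P(S=s)
 = 1·1/4 + 0·1/4 + 1·1/4 + 2·1/4
 = 1/4 + 0 + 1/4 + 1/2
 = 1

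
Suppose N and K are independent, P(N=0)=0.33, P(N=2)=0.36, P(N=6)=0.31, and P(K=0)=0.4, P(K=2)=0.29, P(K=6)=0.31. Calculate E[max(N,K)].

E[max(N,K)] = Σ_n Σ_k max(n,k) · P(N=n)P(K=k)
 = 0·0.132 + 2·0.0957 + 6·0.1023 + 2·0.144 + 2·0.1044 + 6·0.1116 + 6·0.124 + 6·0.0899 + 6·0.0961
 = 0 + 0.1914 + 0.6138 + 0.288 + 0.2088 + 0.6696 + 0.744 + 0.5394 + 0.5766
 = 3.8316

3.8316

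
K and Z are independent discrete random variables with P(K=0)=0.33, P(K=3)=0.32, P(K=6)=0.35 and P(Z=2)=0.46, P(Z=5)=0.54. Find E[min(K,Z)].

E[min(K,Z)] = Σ_k Σ_z min(k,z) · P(K=k)P(Z=z)
 = 0·0.1518 + 0·0.1782 + 2·0.1472 + 3·0.1728 + 2·0.161 + 5·0.189
 = 0 + 0 + 0.2944 + 0.5184 + 0.322 + 0.945
 = 2.0798

2.0798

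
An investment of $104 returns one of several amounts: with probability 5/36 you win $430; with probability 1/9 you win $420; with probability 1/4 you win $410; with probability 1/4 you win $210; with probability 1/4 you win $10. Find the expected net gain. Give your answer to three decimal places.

E[payout] = 430·5/36 + 420·1/9 + 410·1/4 + 210·1/4 + 10·1/4
 = 1075/18 + 140/3 + 205/2 + 105/2 + 5/2
 = 2375/9
Net = 2375/9 - 104 = 1439/9

159.889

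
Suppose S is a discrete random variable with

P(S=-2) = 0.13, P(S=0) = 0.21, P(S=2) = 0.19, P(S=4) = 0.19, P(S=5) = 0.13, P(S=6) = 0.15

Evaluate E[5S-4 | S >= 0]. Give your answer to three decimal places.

11.460

P(S >= 0) = 0.21 + 0.19 + 0.19 + 0.13 + 0.15 = 0.87.
E[5S-4 | S >= 0] = [(-4)·0.21 + 6·0.19 + 16·0.19 + 21·0.13 + 26·0.15] / 0.87
 = 9.97 / 0.87
 = 997/87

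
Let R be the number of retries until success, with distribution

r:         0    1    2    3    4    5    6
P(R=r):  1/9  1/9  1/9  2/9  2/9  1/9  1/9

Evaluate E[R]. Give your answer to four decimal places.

E[R] = Σ r·P(R=r)
 = 0·1/9 + 1·1/9 + 2·1/9 + 3·2/9 + 4·2/9 + 5·1/9 + 6·1/9
 = 0 + 1/9 + 2/9 + 2/3 + 8/9 + 5/9 + 2/3
 = 28/9

3.1111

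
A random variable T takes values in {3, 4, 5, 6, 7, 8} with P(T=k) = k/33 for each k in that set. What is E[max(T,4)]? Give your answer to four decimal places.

E[max(T,4)] = Σ max(t,4)·P(T=t)
 = 4·1/11 + 4·4/33 + 5·5/33 + 6·2/11 + 7·7/33 + 8·8/33
 = 4/11 + 16/33 + 25/33 + 12/11 + 49/33 + 64/33
 = 202/33

6.1212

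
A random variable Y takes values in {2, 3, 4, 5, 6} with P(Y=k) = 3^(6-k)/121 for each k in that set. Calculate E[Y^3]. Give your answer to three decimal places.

21.025

E[Y^3] = Σ y^3·P(Y=y)
 = 8·81/121 + 27·27/121 + 64·9/121 + 125·3/121 + 216·1/121
 = 648/121 + 729/121 + 576/121 + 375/121 + 216/121
 = 2544/121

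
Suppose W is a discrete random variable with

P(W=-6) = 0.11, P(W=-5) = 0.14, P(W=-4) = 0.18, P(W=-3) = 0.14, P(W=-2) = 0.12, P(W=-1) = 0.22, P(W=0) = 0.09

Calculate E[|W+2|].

E[|W+2|] = Σ |w+2|·P(W=w)
 = 4·0.11 + 3·0.14 + 2·0.18 + 1·0.14 + 0·0.12 + 1·0.22 + 2·0.09
 = 0.44 + 0.42 + 0.36 + 0.14 + 0 + 0.22 + 0.18
 = 1.76

1.76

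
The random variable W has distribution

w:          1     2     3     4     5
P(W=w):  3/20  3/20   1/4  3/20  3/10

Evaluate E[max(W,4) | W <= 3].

P(W <= 3) = 3/20 + 3/20 + 1/4 = 11/20.
E[max(W,4) | W <= 3] = [4·3/20 + 4·3/20 + 4·1/4] / (11/20)
 = 11/5 / (11/20)
 = 4

4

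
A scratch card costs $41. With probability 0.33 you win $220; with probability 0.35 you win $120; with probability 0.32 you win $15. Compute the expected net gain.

78.4

E[payout] = 220·0.33 + 120·0.35 + 15·0.32
 = 72.6 + 42 + 4.8
 = 119.4
Net = 119.4 - 41 = 78.4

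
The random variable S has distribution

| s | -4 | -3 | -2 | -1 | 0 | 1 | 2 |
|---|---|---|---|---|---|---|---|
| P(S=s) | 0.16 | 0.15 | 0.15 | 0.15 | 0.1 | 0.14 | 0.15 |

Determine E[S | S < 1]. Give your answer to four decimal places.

P(S < 1) = 0.16 + 0.15 + 0.15 + 0.15 + 0.1 = 0.71.
E[S | S < 1] = [(-4)·0.16 + (-3)·0.15 + (-2)·0.15 + (-1)·0.15 + 0·0.1] / 0.71
 = -1.54 / 0.71
 = -154/71

-2.1690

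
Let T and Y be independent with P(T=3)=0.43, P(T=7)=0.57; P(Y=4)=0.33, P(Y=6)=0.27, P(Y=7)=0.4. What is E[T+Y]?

11.02

E[T+Y] = Σ_t Σ_y (t+y) · P(T=t)P(Y=y)
 = 7·0.1419 + 9·0.1161 + 10·0.172 + 11·0.1881 + 13·0.1539 + 14·0.228
 = 0.9933 + 1.0449 + 1.72 + 2.0691 + 2.0007 + 3.192
 = 11.02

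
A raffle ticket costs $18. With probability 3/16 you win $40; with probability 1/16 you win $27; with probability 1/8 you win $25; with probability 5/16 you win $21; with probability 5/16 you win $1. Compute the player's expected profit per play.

1.1875

E[payout] = 40·3/16 + 27·1/16 + 25·1/8 + 21·5/16 + 1·5/16
 = 15/2 + 27/16 + 25/8 + 105/16 + 5/16
 = 307/16
Net = 307/16 - 18 = 19/16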